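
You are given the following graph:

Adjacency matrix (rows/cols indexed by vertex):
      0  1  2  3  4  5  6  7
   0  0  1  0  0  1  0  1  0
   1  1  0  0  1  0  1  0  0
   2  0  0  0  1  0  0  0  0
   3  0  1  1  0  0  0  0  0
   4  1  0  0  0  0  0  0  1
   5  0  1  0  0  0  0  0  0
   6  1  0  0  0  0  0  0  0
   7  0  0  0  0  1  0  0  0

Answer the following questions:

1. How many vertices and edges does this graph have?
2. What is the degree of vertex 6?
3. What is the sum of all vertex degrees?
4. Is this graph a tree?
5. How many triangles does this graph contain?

Count: 8 vertices, 7 edges.
Vertex 6 has neighbors [0], degree = 1.
Handshaking lemma: 2 * 7 = 14.
A graph is a tree iff it is connected and has exactly n-1 edges. This graph is connected (all 8 vertices in one component) and has 8-1 = 7 edges. It is a tree.
Number of triangles = 0.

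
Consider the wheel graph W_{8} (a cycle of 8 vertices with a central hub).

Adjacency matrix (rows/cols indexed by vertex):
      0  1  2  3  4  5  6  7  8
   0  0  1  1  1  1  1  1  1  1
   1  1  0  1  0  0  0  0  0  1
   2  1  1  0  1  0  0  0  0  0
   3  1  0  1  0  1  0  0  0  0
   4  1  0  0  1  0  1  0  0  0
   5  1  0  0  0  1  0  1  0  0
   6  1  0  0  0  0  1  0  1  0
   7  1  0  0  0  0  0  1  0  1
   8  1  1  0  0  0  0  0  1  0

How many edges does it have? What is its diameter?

Wheel graph W_{8}: 8 cycle edges + 8 spoke edges = 16 edges.
The hub is distance 1 from all cycle vertices. Max distance between cycle vertices through hub is 2.
Diameter = 2.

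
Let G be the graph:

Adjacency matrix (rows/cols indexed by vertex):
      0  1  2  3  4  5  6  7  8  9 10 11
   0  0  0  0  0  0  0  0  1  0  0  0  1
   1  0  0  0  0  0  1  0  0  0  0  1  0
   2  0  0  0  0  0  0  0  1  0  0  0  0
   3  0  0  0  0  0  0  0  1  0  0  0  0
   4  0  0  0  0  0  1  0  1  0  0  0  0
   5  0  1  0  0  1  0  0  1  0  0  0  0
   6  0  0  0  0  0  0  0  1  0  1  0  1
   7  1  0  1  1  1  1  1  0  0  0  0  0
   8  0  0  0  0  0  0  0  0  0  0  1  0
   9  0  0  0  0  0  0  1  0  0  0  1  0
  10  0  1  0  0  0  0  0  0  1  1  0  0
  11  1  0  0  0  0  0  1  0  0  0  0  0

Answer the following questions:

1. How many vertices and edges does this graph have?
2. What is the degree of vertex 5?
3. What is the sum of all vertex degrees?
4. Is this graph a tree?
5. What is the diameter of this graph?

Count: 12 vertices, 14 edges.
Vertex 5 has neighbors [1, 4, 7], degree = 3.
Handshaking lemma: 2 * 14 = 28.
A tree on 12 vertices has 11 edges. This graph has 14 edges (3 extra). Not a tree.
Diameter (longest shortest path) = 5.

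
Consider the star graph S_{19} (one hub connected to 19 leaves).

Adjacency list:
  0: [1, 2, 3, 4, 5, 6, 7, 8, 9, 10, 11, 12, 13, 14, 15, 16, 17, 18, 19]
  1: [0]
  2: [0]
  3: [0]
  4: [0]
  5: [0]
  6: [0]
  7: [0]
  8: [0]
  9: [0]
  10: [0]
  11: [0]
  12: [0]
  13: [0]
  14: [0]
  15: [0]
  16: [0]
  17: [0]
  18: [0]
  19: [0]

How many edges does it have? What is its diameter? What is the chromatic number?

Star graph S_{19}: the hub connects to all 19 leaves.
Edges = 19.
Diameter = 2 (any leaf to hub is 1, leaf to leaf through hub is 2).
Star graphs are bipartite (hub vs leaves), so chromatic number = 2.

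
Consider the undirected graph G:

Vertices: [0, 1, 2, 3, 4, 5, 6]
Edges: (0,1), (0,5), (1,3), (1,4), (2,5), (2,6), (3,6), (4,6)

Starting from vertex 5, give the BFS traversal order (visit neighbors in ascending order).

BFS from vertex 5 (neighbors processed in ascending order):
Visit order: 5, 0, 2, 1, 6, 3, 4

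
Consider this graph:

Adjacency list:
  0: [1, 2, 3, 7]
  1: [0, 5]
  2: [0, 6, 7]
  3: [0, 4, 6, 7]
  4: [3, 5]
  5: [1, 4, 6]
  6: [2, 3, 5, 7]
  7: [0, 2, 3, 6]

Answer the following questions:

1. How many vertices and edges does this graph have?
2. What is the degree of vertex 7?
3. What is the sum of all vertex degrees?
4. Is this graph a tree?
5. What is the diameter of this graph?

Count: 8 vertices, 13 edges.
Vertex 7 has neighbors [0, 2, 3, 6], degree = 4.
Handshaking lemma: 2 * 13 = 26.
A tree on 8 vertices has 7 edges. This graph has 13 edges (6 extra). Not a tree.
Diameter (longest shortest path) = 3.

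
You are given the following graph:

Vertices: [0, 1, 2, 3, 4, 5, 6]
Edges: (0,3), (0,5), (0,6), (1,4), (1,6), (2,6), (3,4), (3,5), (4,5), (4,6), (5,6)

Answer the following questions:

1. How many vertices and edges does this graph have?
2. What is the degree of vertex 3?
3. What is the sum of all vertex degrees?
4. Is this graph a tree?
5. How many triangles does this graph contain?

Count: 7 vertices, 11 edges.
Vertex 3 has neighbors [0, 4, 5], degree = 3.
Handshaking lemma: 2 * 11 = 22.
A tree on 7 vertices has 6 edges. This graph has 11 edges (5 extra). Not a tree.
Number of triangles = 5.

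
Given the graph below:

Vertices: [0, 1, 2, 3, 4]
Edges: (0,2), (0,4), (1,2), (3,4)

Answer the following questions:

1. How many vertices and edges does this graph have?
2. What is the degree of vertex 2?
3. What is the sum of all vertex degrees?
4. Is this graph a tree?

Count: 5 vertices, 4 edges.
Vertex 2 has neighbors [0, 1], degree = 2.
Handshaking lemma: 2 * 4 = 8.
A graph is a tree iff it is connected and has exactly n-1 edges. This graph is connected (all 5 vertices in one component) and has 5-1 = 4 edges. It is a tree.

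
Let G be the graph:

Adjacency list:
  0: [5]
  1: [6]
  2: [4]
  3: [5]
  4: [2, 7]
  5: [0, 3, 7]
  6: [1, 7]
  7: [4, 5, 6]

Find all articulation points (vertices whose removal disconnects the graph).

An articulation point is a vertex whose removal disconnects the graph.
Articulation points: [4, 5, 6, 7]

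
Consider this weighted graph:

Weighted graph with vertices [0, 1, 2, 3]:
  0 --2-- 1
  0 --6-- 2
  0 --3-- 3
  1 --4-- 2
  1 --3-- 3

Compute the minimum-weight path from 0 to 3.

Using Dijkstra's algorithm from vertex 0:
Shortest path: 0 -> 3
Total weight: 3 = 3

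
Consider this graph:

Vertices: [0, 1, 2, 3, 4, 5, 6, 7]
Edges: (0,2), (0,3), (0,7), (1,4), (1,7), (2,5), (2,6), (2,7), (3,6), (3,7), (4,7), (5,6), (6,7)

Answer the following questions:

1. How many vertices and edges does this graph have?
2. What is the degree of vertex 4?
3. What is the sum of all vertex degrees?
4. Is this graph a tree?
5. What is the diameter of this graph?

Count: 8 vertices, 13 edges.
Vertex 4 has neighbors [1, 7], degree = 2.
Handshaking lemma: 2 * 13 = 26.
A tree on 8 vertices has 7 edges. This graph has 13 edges (6 extra). Not a tree.
Diameter (longest shortest path) = 3.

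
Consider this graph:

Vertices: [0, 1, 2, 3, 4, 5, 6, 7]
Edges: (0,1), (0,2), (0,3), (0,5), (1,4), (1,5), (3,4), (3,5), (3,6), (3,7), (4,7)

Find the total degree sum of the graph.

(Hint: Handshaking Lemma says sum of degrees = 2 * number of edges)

Count edges: 11 edges.
By Handshaking Lemma: sum of degrees = 2 * 11 = 22.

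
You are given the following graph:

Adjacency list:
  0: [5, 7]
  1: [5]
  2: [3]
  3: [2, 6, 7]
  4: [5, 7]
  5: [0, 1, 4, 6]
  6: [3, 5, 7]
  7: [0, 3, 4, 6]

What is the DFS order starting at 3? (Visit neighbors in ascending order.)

DFS from vertex 3 (neighbors processed in ascending order):
Visit order: 3, 2, 6, 5, 0, 7, 4, 1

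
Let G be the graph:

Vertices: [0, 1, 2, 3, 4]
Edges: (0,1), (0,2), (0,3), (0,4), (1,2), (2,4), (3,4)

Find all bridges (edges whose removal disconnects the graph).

No bridges found. The graph is 2-edge-connected (no single edge removal disconnects it).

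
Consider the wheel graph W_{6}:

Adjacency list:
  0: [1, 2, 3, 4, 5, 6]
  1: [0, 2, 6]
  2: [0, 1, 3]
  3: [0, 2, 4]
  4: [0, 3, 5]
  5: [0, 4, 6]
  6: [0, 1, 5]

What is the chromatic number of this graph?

W_{6} = C_{6} plus a hub adjacent to every cycle vertex.
The outer cycle needs 2 colors (even cycle); the hub is adjacent to all of them so needs a fresh color.
Chromatic number = 2 + 1 = 3.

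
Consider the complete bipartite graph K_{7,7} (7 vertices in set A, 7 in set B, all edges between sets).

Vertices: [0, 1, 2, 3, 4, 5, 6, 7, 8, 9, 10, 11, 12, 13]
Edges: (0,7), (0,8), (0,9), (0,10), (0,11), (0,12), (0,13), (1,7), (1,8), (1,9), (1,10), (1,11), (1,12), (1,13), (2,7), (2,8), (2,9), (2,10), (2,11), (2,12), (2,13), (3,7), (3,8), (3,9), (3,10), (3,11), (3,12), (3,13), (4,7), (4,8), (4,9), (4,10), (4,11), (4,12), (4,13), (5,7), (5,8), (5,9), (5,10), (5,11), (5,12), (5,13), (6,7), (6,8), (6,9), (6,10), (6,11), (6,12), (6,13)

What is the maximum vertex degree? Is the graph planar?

Set-A vertices have degree 7; set-B vertices have degree 7. Maximum degree = max(7,7) = 7.
K_{7,7} contains K_{3,3} as a subgraph (since both sides have >= 3 vertices); by Kuratowski's theorem it is not planar.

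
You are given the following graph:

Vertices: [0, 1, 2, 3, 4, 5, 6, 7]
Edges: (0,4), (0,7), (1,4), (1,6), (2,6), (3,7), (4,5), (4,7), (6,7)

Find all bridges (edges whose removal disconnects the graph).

A bridge is an edge whose removal increases the number of connected components.
Bridges found: (2,6), (3,7), (4,5)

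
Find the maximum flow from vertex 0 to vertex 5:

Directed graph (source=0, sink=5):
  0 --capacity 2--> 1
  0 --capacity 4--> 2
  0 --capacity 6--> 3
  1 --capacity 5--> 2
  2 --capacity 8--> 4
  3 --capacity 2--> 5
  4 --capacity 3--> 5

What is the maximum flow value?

Computing max flow:
  Flow on (0->1): 2/2
  Flow on (0->2): 1/4
  Flow on (0->3): 2/6
  Flow on (1->2): 2/5
  Flow on (2->4): 3/8
  Flow on (3->5): 2/2
  Flow on (4->5): 3/3
Maximum flow = 5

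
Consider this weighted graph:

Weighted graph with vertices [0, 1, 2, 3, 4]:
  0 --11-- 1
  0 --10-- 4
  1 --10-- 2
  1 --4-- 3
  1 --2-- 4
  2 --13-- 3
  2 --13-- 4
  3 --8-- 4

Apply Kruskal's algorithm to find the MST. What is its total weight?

Applying Kruskal's algorithm (sort edges by weight, add if no cycle):
  Add (1,4) w=2
  Add (1,3) w=4
  Skip (3,4) w=8 (creates cycle)
  Add (0,4) w=10
  Add (1,2) w=10
  Skip (0,1) w=11 (creates cycle)
  Skip (2,4) w=13 (creates cycle)
  Skip (2,3) w=13 (creates cycle)
MST weight = 26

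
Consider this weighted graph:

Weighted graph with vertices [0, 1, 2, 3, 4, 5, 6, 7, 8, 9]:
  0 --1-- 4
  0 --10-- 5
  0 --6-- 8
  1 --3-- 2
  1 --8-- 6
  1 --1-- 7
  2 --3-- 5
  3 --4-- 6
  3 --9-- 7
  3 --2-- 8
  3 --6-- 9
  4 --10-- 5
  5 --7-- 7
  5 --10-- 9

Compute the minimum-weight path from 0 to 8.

Using Dijkstra's algorithm from vertex 0:
Shortest path: 0 -> 8
Total weight: 6 = 6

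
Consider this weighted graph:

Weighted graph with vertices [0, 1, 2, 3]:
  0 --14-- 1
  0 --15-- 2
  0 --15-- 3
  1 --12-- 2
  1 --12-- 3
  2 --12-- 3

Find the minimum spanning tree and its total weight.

Applying Kruskal's algorithm (sort edges by weight, add if no cycle):
  Add (1,2) w=12
  Add (1,3) w=12
  Skip (2,3) w=12 (creates cycle)
  Add (0,1) w=14
  Skip (0,2) w=15 (creates cycle)
  Skip (0,3) w=15 (creates cycle)
MST weight = 38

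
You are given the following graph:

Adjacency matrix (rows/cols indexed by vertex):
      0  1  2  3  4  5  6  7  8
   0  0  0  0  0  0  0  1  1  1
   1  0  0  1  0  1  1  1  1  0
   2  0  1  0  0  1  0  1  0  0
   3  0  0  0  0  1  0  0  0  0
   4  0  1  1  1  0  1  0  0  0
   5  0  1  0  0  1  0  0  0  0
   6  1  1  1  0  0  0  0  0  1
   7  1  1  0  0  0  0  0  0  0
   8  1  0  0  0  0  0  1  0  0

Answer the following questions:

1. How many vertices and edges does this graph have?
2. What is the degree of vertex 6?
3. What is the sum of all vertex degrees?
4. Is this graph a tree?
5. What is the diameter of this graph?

Count: 9 vertices, 13 edges.
Vertex 6 has neighbors [0, 1, 2, 8], degree = 4.
Handshaking lemma: 2 * 13 = 26.
A tree on 9 vertices has 8 edges. This graph has 13 edges (5 extra). Not a tree.
Diameter (longest shortest path) = 4.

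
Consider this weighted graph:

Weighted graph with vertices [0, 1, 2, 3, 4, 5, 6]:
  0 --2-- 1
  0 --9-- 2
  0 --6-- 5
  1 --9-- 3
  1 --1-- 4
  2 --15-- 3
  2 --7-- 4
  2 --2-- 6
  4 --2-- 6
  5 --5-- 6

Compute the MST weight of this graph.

Applying Kruskal's algorithm (sort edges by weight, add if no cycle):
  Add (1,4) w=1
  Add (0,1) w=2
  Add (2,6) w=2
  Add (4,6) w=2
  Add (5,6) w=5
  Skip (0,5) w=6 (creates cycle)
  Skip (2,4) w=7 (creates cycle)
  Skip (0,2) w=9 (creates cycle)
  Add (1,3) w=9
  Skip (2,3) w=15 (creates cycle)
MST weight = 21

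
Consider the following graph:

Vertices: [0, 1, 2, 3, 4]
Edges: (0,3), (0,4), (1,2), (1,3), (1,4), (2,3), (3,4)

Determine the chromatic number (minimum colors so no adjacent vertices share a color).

The graph has a maximum clique of size 3 (lower bound on chromatic number).
A valid 3-coloring: {0: 1, 1: 1, 2: 2, 3: 0, 4: 2}.
Chromatic number = 3.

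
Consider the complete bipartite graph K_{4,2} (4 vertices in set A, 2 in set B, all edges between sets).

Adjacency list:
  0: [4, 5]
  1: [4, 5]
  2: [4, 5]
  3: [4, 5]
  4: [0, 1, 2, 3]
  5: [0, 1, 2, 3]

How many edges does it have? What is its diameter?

K_{4,2} has 4 * 2 = 8 edges.
Any vertex reaches any opposite-side vertex in 1 step; same-side vertices reach in 2 steps via any opposite-side vertex.
Diameter = 2.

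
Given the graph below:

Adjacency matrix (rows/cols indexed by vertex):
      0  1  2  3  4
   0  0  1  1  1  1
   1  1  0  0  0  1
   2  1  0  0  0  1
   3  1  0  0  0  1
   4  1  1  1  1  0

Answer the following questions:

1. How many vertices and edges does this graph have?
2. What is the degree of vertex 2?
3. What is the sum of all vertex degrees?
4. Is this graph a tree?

Count: 5 vertices, 7 edges.
Vertex 2 has neighbors [0, 4], degree = 2.
Handshaking lemma: 2 * 7 = 14.
A tree on 5 vertices has 4 edges. This graph has 7 edges (3 extra). Not a tree.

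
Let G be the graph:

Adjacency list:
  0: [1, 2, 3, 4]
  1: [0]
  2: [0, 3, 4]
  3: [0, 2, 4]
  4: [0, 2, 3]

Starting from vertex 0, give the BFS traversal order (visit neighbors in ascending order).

BFS from vertex 0 (neighbors processed in ascending order):
Visit order: 0, 1, 2, 3, 4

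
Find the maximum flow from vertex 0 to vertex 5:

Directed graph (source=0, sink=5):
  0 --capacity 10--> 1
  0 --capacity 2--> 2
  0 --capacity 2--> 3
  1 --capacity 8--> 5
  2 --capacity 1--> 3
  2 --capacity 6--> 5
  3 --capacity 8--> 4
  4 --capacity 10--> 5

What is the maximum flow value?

Computing max flow:
  Flow on (0->1): 8/10
  Flow on (0->2): 2/2
  Flow on (0->3): 2/2
  Flow on (1->5): 8/8
  Flow on (2->5): 2/6
  Flow on (3->4): 2/8
  Flow on (4->5): 2/10
Maximum flow = 12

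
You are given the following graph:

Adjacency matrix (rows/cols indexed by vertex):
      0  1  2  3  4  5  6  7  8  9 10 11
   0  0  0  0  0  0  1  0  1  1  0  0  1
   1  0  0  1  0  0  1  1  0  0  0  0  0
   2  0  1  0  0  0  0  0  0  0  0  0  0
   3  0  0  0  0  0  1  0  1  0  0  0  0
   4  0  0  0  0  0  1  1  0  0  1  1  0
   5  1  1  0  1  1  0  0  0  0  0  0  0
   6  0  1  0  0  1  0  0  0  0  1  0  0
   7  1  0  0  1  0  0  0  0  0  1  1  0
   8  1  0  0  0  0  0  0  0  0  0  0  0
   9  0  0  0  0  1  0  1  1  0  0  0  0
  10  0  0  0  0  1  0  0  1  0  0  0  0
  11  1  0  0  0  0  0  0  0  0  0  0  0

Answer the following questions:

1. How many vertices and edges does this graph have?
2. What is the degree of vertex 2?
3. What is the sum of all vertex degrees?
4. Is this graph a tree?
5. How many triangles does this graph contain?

Count: 12 vertices, 16 edges.
Vertex 2 has neighbors [1], degree = 1.
Handshaking lemma: 2 * 16 = 32.
A tree on 12 vertices has 11 edges. This graph has 16 edges (5 extra). Not a tree.
Number of triangles = 1.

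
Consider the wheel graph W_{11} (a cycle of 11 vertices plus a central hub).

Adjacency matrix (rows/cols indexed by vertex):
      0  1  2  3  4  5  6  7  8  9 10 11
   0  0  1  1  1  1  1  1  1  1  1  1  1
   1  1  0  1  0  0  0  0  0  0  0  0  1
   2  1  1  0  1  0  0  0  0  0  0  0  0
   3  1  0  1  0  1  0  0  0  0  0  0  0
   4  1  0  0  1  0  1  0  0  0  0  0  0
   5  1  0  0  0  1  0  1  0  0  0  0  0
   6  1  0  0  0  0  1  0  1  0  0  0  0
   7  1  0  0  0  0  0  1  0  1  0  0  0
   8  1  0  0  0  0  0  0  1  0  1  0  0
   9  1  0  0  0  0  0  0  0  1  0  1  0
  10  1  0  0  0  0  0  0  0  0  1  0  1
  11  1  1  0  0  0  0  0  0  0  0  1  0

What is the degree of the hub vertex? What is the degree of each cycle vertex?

The hub connects to all 11 cycle vertices, so deg(hub) = 11.
Each cycle vertex connects to 2 neighbors on the cycle plus the hub, so deg(cycle vertex) = 3.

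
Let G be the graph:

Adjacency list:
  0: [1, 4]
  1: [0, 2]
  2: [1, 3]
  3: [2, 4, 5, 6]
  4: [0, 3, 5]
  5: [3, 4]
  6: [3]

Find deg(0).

Vertex 0 has neighbors [1, 4], so deg(0) = 2.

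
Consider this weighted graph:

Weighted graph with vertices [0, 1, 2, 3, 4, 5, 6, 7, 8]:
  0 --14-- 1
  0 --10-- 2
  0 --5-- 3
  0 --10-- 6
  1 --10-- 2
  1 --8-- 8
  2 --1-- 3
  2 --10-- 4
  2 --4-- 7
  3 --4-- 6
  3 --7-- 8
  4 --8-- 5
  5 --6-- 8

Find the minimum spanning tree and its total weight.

Applying Kruskal's algorithm (sort edges by weight, add if no cycle):
  Add (2,3) w=1
  Add (2,7) w=4
  Add (3,6) w=4
  Add (0,3) w=5
  Add (5,8) w=6
  Add (3,8) w=7
  Add (1,8) w=8
  Add (4,5) w=8
  Skip (0,2) w=10 (creates cycle)
  Skip (0,6) w=10 (creates cycle)
  Skip (1,2) w=10 (creates cycle)
  Skip (2,4) w=10 (creates cycle)
  Skip (0,1) w=14 (creates cycle)
MST weight = 43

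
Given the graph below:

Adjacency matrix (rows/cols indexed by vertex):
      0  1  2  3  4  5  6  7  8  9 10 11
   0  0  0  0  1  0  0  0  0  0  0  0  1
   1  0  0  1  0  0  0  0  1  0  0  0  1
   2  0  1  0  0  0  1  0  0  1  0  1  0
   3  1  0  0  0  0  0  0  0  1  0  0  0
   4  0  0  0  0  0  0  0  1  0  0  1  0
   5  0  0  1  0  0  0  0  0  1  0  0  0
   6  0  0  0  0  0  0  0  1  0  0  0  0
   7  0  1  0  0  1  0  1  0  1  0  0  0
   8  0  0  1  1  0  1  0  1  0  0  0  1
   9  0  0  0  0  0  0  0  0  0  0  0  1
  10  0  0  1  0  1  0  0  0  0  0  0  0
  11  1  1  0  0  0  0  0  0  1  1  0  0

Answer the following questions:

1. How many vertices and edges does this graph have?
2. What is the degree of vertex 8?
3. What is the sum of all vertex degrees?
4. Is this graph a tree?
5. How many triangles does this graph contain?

Count: 12 vertices, 16 edges.
Vertex 8 has neighbors [2, 3, 5, 7, 11], degree = 5.
Handshaking lemma: 2 * 16 = 32.
A tree on 12 vertices has 11 edges. This graph has 16 edges (5 extra). Not a tree.
Number of triangles = 1.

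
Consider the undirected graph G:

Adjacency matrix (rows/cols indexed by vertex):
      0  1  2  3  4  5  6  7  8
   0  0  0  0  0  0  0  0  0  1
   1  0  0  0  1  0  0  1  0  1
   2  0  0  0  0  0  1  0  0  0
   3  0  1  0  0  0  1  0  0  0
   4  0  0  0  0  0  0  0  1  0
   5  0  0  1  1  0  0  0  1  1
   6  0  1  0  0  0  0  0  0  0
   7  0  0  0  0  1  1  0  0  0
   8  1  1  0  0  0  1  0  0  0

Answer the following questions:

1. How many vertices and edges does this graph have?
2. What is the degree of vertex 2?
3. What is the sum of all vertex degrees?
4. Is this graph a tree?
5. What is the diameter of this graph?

Count: 9 vertices, 9 edges.
Vertex 2 has neighbors [5], degree = 1.
Handshaking lemma: 2 * 9 = 18.
A tree on 9 vertices has 8 edges. This graph has 9 edges (1 extra). Not a tree.
Diameter (longest shortest path) = 5.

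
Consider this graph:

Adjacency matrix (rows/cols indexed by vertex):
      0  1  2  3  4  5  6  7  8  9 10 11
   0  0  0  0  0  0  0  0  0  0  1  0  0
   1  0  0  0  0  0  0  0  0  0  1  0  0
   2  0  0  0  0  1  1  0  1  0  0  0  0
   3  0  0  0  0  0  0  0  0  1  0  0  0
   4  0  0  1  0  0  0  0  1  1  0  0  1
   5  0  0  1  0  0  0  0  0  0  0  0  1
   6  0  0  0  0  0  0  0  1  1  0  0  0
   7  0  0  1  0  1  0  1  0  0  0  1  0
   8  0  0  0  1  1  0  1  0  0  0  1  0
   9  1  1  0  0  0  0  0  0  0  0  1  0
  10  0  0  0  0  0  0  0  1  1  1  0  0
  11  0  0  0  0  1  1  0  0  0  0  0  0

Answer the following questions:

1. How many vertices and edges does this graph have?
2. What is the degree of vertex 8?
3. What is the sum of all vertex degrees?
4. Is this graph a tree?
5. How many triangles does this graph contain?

Count: 12 vertices, 15 edges.
Vertex 8 has neighbors [3, 4, 6, 10], degree = 4.
Handshaking lemma: 2 * 15 = 30.
A tree on 12 vertices has 11 edges. This graph has 15 edges (4 extra). Not a tree.
Number of triangles = 1.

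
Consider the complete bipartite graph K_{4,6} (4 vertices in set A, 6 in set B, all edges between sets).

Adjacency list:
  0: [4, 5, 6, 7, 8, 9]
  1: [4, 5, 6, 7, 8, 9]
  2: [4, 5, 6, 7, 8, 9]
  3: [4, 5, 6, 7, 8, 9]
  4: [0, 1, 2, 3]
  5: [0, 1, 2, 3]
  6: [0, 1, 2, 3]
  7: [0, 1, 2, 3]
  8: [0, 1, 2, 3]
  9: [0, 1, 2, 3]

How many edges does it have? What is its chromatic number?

K_{4,6} has 4 * 6 = 24 edges.
Bipartite graphs have chromatic number 2 (color each partition differently).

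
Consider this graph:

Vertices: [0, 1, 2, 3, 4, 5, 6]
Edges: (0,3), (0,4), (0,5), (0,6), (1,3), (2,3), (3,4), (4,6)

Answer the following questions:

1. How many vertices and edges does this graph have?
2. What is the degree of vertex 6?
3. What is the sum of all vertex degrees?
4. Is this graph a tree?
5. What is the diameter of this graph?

Count: 7 vertices, 8 edges.
Vertex 6 has neighbors [0, 4], degree = 2.
Handshaking lemma: 2 * 8 = 16.
A tree on 7 vertices has 6 edges. This graph has 8 edges (2 extra). Not a tree.
Diameter (longest shortest path) = 3.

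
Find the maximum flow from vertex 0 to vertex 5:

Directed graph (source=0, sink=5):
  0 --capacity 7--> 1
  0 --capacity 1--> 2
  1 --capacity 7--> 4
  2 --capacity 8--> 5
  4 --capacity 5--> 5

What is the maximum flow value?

Computing max flow:
  Flow on (0->1): 5/7
  Flow on (0->2): 1/1
  Flow on (1->4): 5/7
  Flow on (2->5): 1/8
  Flow on (4->5): 5/5
Maximum flow = 6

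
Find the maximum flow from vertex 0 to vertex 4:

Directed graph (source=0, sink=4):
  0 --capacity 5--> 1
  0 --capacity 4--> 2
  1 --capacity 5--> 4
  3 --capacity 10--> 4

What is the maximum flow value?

Computing max flow:
  Flow on (0->1): 5/5
  Flow on (1->4): 5/5
Maximum flow = 5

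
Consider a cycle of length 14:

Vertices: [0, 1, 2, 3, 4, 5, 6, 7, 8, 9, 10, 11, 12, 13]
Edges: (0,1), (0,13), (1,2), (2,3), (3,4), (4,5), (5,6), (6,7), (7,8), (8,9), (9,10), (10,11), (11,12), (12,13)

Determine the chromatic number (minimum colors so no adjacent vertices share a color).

This is an even cycle (C_14). Even cycles are bipartite.
Chromatic number = 2.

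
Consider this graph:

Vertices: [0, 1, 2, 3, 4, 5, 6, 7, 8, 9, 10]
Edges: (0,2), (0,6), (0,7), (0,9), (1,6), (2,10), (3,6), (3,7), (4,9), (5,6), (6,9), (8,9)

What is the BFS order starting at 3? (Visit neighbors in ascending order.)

BFS from vertex 3 (neighbors processed in ascending order):
Visit order: 3, 6, 7, 0, 1, 5, 9, 2, 4, 8, 10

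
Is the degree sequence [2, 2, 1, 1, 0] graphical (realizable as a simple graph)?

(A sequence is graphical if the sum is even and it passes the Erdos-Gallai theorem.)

Sum of degrees = 6. Sum is even and passes Erdos-Gallai. The sequence IS graphical.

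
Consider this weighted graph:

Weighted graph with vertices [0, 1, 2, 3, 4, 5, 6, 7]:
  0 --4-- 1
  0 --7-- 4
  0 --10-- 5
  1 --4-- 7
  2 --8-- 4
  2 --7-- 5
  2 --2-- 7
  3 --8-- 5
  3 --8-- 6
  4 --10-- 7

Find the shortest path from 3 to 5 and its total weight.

Using Dijkstra's algorithm from vertex 3:
Shortest path: 3 -> 5
Total weight: 8 = 8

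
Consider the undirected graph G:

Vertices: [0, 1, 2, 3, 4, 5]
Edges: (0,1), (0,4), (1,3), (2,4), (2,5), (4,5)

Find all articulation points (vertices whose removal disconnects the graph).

An articulation point is a vertex whose removal disconnects the graph.
Articulation points: [0, 1, 4]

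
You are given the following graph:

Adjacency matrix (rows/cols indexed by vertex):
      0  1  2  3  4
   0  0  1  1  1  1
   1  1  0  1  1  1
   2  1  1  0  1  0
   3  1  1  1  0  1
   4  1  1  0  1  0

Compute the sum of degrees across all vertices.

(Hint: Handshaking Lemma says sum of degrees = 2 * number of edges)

Count edges: 9 edges.
By Handshaking Lemma: sum of degrees = 2 * 9 = 18.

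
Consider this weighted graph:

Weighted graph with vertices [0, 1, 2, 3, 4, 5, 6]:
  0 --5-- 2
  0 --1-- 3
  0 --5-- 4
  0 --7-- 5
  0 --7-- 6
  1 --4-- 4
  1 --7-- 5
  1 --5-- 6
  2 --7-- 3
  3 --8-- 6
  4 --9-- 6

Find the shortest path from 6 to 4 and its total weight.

Using Dijkstra's algorithm from vertex 6:
Shortest path: 6 -> 4
Total weight: 9 = 9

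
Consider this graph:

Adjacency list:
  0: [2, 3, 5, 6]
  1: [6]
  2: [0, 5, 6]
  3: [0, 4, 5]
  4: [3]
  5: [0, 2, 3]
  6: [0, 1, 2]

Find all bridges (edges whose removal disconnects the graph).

A bridge is an edge whose removal increases the number of connected components.
Bridges found: (1,6), (3,4)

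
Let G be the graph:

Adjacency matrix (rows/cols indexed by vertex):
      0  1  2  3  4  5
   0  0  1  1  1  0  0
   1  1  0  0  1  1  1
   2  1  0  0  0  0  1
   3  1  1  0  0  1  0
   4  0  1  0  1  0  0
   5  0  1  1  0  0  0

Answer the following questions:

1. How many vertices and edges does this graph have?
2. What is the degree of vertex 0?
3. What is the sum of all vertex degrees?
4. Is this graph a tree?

Count: 6 vertices, 8 edges.
Vertex 0 has neighbors [1, 2, 3], degree = 3.
Handshaking lemma: 2 * 8 = 16.
A tree on 6 vertices has 5 edges. This graph has 8 edges (3 extra). Not a tree.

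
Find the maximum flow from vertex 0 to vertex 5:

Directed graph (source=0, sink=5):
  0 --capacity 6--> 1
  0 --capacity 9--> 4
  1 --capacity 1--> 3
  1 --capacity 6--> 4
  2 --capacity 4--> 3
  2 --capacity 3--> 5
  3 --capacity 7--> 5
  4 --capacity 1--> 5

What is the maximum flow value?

Computing max flow:
  Flow on (0->1): 1/6
  Flow on (0->4): 1/9
  Flow on (1->3): 1/1
  Flow on (3->5): 1/7
  Flow on (4->5): 1/1
Maximum flow = 2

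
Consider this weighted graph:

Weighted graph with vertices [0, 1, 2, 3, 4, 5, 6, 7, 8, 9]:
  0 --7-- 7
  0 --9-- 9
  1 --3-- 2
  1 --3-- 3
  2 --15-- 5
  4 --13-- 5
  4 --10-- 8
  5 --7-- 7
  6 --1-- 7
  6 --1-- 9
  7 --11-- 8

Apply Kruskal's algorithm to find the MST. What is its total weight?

Applying Kruskal's algorithm (sort edges by weight, add if no cycle):
  Add (6,7) w=1
  Add (6,9) w=1
  Add (1,2) w=3
  Add (1,3) w=3
  Add (0,7) w=7
  Add (5,7) w=7
  Skip (0,9) w=9 (creates cycle)
  Add (4,8) w=10
  Add (7,8) w=11
  Skip (4,5) w=13 (creates cycle)
  Add (2,5) w=15
MST weight = 58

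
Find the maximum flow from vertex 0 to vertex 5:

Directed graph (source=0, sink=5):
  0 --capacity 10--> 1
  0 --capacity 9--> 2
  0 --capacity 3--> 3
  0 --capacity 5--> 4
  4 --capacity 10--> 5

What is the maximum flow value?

Computing max flow:
  Flow on (0->4): 5/5
  Flow on (4->5): 5/10
Maximum flow = 5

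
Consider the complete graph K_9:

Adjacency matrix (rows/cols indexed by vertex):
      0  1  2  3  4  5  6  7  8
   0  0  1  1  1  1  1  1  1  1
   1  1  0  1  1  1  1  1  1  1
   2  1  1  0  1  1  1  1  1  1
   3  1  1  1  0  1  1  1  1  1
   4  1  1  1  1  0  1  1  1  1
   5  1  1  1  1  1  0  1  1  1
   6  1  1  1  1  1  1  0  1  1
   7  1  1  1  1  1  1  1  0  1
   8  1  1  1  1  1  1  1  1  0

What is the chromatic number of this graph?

In K_9, every vertex is adjacent to every other vertex.
Each vertex needs a unique color.
Chromatic number = 9.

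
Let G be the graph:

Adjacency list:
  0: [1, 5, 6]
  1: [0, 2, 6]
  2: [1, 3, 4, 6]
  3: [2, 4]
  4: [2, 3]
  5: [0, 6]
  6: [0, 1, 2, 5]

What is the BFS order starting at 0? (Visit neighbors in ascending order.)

BFS from vertex 0 (neighbors processed in ascending order):
Visit order: 0, 1, 5, 6, 2, 3, 4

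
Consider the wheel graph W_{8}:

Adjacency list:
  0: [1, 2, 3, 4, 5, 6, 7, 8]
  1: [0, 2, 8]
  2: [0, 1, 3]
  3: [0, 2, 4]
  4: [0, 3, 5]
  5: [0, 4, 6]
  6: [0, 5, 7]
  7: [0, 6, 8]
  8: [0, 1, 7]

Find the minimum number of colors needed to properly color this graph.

W_{8} = C_{8} plus a hub adjacent to every cycle vertex.
The outer cycle needs 2 colors (even cycle); the hub is adjacent to all of them so needs a fresh color.
Chromatic number = 2 + 1 = 3.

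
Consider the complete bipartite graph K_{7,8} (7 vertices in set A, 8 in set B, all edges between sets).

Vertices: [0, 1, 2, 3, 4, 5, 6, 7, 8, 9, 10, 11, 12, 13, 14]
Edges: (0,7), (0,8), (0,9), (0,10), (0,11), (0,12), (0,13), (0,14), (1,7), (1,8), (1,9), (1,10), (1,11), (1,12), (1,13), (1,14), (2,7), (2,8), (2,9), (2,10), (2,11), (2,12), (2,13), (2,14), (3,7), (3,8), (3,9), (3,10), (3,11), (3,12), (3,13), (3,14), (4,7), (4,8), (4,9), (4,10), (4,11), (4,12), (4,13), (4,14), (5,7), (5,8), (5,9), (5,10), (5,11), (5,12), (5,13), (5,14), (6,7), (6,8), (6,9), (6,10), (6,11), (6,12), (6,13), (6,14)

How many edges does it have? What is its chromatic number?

K_{7,8} has 7 * 8 = 56 edges.
Bipartite graphs have chromatic number 2 (color each partition differently).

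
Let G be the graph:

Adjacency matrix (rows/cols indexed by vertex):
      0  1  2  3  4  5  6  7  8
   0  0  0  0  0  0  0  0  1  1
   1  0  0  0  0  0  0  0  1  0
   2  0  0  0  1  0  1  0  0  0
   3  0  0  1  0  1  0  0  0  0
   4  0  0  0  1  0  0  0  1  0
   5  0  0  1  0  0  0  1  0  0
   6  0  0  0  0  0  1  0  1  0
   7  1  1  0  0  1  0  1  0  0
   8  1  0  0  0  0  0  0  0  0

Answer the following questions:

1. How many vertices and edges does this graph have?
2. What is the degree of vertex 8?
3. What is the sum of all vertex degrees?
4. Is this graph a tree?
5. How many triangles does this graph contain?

Count: 9 vertices, 9 edges.
Vertex 8 has neighbors [0], degree = 1.
Handshaking lemma: 2 * 9 = 18.
A tree on 9 vertices has 8 edges. This graph has 9 edges (1 extra). Not a tree.
Number of triangles = 0.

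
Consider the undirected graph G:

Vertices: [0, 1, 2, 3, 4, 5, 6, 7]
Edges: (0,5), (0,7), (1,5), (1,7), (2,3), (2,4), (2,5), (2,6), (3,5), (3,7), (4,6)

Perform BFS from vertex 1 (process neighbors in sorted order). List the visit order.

BFS from vertex 1 (neighbors processed in ascending order):
Visit order: 1, 5, 7, 0, 2, 3, 4, 6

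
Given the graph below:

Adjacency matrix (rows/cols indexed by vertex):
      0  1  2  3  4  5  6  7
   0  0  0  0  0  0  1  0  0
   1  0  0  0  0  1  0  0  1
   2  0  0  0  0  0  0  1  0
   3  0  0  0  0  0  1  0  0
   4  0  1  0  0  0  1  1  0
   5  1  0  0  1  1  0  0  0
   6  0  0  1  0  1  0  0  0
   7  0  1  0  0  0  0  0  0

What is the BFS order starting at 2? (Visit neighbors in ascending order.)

BFS from vertex 2 (neighbors processed in ascending order):
Visit order: 2, 6, 4, 1, 5, 7, 0, 3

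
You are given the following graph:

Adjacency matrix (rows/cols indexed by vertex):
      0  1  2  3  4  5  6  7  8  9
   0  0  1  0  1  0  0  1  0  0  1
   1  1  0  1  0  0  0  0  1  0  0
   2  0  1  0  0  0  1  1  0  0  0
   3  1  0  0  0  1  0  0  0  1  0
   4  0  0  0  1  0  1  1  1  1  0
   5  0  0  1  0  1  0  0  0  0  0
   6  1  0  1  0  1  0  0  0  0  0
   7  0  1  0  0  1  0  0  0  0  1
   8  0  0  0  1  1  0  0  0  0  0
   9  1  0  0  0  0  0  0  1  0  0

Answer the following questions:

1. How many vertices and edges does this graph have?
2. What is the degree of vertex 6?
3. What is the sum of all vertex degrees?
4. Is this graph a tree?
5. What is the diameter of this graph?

Count: 10 vertices, 15 edges.
Vertex 6 has neighbors [0, 2, 4], degree = 3.
Handshaking lemma: 2 * 15 = 30.
A tree on 10 vertices has 9 edges. This graph has 15 edges (6 extra). Not a tree.
Diameter (longest shortest path) = 3.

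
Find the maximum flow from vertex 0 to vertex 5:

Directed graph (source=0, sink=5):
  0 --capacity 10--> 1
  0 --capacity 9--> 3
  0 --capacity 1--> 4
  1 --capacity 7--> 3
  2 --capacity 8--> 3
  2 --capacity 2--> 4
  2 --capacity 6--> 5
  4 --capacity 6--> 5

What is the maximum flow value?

Computing max flow:
  Flow on (0->4): 1/1
  Flow on (4->5): 1/6
Maximum flow = 1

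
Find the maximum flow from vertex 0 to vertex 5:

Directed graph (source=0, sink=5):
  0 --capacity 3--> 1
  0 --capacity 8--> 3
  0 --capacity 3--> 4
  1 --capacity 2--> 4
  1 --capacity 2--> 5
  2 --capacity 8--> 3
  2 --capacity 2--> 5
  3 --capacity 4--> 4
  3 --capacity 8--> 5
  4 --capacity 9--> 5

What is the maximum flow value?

Computing max flow:
  Flow on (0->1): 3/3
  Flow on (0->3): 8/8
  Flow on (0->4): 3/3
  Flow on (1->4): 1/2
  Flow on (1->5): 2/2
  Flow on (3->5): 8/8
  Flow on (4->5): 4/9
Maximum flow = 14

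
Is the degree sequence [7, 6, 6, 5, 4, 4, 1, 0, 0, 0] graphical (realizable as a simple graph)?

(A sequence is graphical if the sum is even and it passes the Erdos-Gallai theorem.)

Sum of degrees = 33. Sum is odd, so the sequence is NOT graphical.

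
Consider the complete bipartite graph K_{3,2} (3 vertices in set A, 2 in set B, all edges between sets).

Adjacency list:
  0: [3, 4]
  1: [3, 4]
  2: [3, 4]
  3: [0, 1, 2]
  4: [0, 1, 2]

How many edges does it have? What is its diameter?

K_{3,2} has 3 * 2 = 6 edges.
Any vertex reaches any opposite-side vertex in 1 step; same-side vertices reach in 2 steps via any opposite-side vertex.
Diameter = 2.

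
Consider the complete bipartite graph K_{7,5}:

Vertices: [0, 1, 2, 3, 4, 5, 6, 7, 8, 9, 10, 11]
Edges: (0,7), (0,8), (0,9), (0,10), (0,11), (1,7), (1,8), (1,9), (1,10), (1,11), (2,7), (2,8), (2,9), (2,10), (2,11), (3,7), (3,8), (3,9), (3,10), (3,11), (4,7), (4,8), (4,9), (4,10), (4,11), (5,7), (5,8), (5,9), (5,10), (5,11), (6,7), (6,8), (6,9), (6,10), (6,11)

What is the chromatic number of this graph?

K_{7,5} is bipartite: vertices split into two independent sets of size 7 and 5.
Color one set 0, the other 1. No adjacent vertices share a color.
Chromatic number = 2.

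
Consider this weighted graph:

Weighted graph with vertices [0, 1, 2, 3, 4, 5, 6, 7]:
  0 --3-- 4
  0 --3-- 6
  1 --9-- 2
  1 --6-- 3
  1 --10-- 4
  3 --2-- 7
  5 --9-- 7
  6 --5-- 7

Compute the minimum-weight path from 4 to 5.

Using Dijkstra's algorithm from vertex 4:
Shortest path: 4 -> 0 -> 6 -> 7 -> 5
Total weight: 3 + 3 + 5 + 9 = 20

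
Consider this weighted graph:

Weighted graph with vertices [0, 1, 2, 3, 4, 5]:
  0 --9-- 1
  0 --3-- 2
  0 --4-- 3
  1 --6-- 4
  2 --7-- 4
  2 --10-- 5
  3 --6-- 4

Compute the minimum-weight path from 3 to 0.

Using Dijkstra's algorithm from vertex 3:
Shortest path: 3 -> 0
Total weight: 4 = 4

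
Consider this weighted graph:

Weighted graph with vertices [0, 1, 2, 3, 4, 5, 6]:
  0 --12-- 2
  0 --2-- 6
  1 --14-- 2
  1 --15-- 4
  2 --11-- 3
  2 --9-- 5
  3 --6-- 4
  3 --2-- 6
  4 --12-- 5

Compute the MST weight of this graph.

Applying Kruskal's algorithm (sort edges by weight, add if no cycle):
  Add (0,6) w=2
  Add (3,6) w=2
  Add (3,4) w=6
  Add (2,5) w=9
  Add (2,3) w=11
  Skip (0,2) w=12 (creates cycle)
  Skip (4,5) w=12 (creates cycle)
  Add (1,2) w=14
  Skip (1,4) w=15 (creates cycle)
MST weight = 44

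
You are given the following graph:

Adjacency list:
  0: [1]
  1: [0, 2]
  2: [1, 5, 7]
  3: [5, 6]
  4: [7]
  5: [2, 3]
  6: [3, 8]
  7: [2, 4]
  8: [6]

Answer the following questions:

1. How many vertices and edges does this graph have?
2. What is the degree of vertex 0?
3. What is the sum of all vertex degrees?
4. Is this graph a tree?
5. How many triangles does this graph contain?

Count: 9 vertices, 8 edges.
Vertex 0 has neighbors [1], degree = 1.
Handshaking lemma: 2 * 8 = 16.
A graph is a tree iff it is connected and has exactly n-1 edges. This graph is connected (all 9 vertices in one component) and has 9-1 = 8 edges. It is a tree.
Number of triangles = 0.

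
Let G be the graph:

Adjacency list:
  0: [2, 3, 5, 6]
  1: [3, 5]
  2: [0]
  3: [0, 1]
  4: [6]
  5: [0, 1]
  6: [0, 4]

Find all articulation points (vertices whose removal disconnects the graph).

An articulation point is a vertex whose removal disconnects the graph.
Articulation points: [0, 6]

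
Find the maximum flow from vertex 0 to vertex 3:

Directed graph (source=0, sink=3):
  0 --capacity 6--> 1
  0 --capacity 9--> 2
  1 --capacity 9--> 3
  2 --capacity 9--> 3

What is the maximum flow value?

Computing max flow:
  Flow on (0->1): 6/6
  Flow on (0->2): 9/9
  Flow on (1->3): 6/9
  Flow on (2->3): 9/9
Maximum flow = 15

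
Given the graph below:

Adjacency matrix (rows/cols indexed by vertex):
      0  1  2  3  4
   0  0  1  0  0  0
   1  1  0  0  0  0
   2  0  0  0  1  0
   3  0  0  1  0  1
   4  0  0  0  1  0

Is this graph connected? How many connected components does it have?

Checking connectivity: the graph has 2 connected component(s).
Components: [[0, 1], [2, 3, 4]]. The graph is NOT connected.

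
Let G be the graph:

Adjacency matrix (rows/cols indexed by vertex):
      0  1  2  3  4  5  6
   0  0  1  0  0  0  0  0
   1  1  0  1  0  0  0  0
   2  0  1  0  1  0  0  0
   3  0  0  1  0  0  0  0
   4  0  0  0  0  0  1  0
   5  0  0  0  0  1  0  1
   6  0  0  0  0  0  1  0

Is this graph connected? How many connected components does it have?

Checking connectivity: the graph has 2 connected component(s).
Components: [[0, 1, 2, 3], [4, 5, 6]]. The graph is NOT connected.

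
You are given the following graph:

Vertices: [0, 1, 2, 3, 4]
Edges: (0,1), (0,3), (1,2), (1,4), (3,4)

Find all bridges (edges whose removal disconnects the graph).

A bridge is an edge whose removal increases the number of connected components.
Bridges found: (1,2)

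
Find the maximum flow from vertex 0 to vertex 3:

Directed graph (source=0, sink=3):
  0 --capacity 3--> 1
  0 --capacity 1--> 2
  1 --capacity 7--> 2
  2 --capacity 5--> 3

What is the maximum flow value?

Computing max flow:
  Flow on (0->1): 3/3
  Flow on (0->2): 1/1
  Flow on (1->2): 3/7
  Flow on (2->3): 4/5
Maximum flow = 4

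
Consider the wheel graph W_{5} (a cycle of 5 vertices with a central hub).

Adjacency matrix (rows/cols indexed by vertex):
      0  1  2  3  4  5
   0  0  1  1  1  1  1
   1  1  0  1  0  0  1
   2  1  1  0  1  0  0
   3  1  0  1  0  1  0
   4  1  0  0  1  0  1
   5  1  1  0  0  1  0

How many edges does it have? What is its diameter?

Wheel graph W_{5}: 5 cycle edges + 5 spoke edges = 10 edges.
The hub is distance 1 from all cycle vertices. Max distance between cycle vertices through hub is 2.
Diameter = 2.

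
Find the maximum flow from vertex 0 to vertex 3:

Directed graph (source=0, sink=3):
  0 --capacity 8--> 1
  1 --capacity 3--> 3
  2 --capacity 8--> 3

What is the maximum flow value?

Computing max flow:
  Flow on (0->1): 3/8
  Flow on (1->3): 3/3
Maximum flow = 3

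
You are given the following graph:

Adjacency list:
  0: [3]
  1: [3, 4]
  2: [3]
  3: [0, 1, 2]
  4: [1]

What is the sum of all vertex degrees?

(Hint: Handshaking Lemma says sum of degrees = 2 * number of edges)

Count edges: 4 edges.
By Handshaking Lemma: sum of degrees = 2 * 4 = 8.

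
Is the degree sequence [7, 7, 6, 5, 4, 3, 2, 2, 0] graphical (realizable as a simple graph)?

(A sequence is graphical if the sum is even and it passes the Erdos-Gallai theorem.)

Sum of degrees = 36. Sum is even but fails Erdos-Gallai. The sequence is NOT graphical.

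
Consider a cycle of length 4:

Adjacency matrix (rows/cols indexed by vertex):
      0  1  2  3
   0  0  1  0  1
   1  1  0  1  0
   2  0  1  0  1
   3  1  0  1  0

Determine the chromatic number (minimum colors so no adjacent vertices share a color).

This is an even cycle (C_4). Even cycles are bipartite.
Chromatic number = 2.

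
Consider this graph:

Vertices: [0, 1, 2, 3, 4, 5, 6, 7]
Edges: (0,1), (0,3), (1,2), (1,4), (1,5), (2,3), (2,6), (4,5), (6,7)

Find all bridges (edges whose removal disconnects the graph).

A bridge is an edge whose removal increases the number of connected components.
Bridges found: (2,6), (6,7)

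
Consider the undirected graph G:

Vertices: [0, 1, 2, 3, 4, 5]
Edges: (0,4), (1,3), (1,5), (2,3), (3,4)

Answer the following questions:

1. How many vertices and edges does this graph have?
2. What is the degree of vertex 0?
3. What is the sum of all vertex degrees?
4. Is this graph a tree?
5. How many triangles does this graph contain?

Count: 6 vertices, 5 edges.
Vertex 0 has neighbors [4], degree = 1.
Handshaking lemma: 2 * 5 = 10.
A graph is a tree iff it is connected and has exactly n-1 edges. This graph is connected (all 6 vertices in one component) and has 6-1 = 5 edges. It is a tree.
Number of triangles = 0.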